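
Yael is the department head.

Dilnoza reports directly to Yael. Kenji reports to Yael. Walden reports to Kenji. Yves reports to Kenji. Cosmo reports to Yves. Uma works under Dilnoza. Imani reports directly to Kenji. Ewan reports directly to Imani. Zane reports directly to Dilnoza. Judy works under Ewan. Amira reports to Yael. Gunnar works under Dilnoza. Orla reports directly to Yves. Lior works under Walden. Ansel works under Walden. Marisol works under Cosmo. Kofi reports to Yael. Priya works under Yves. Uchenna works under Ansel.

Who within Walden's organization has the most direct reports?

Direct-report counts within Walden's organization: Walden has 2; Ansel has 1. The largest is 2, held by Walden.

Walden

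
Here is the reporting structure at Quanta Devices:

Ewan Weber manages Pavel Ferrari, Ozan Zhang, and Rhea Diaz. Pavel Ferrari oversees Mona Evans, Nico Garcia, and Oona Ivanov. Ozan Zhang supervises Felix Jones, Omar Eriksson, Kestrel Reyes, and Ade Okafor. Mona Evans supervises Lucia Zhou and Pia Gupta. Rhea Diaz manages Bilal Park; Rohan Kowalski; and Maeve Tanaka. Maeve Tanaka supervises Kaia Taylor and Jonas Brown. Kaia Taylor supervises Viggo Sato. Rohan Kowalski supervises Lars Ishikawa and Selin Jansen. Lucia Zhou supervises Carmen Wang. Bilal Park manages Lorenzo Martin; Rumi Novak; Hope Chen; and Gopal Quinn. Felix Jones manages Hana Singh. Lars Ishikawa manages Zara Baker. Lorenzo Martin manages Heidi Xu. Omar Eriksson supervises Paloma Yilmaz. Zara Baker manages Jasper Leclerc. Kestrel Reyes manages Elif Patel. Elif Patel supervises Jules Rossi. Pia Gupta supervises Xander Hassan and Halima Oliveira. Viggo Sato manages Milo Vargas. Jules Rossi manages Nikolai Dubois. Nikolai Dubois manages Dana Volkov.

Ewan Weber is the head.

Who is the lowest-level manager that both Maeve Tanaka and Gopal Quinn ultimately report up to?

Rhea Diaz

Maeve Tanaka's chain of managers is Rhea Diaz, Ewan Weber. Gopal Quinn's chain of managers is Bilal Park, Rhea Diaz, Ewan Weber. The first manager that appears in both chains is Rhea Diaz.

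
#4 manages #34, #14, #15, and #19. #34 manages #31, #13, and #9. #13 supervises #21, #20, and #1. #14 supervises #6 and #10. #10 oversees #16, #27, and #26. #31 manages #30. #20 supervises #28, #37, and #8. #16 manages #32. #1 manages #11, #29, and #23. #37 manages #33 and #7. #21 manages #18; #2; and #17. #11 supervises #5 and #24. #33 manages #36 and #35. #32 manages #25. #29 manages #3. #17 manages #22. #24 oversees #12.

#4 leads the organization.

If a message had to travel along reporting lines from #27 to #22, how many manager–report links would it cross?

8

#27 is 3 levels below #4, and #22 is 5 levels below #4 (their lowest common manager). The shortest path runs up from #27 to #4 and back down to #22: 3 + 5 = 8 links.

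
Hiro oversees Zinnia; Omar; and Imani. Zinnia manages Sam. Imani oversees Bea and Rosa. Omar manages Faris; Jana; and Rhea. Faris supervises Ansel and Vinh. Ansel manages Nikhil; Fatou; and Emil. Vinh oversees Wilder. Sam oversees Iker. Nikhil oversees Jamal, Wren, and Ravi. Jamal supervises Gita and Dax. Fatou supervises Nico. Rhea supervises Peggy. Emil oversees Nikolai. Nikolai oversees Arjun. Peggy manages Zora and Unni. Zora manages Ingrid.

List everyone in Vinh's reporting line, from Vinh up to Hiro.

Vinh reports to Faris. Faris reports to Omar. Omar reports to Hiro. Hiro is at the top.

Vinh -> Faris -> Omar -> Hiro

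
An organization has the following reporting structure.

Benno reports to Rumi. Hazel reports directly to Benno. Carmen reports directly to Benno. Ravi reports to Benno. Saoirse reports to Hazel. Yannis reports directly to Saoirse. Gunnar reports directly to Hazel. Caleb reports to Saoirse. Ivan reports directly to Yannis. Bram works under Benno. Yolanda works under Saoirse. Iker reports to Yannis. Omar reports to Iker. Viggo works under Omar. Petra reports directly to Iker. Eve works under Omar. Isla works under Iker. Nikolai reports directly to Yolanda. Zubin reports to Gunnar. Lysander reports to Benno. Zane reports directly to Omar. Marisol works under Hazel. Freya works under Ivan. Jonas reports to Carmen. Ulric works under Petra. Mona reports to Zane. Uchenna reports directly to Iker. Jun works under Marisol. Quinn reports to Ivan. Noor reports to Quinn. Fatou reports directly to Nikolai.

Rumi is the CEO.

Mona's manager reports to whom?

Omar

Mona reports to Zane, and Zane reports to Omar. So Mona's skip-level manager is Omar.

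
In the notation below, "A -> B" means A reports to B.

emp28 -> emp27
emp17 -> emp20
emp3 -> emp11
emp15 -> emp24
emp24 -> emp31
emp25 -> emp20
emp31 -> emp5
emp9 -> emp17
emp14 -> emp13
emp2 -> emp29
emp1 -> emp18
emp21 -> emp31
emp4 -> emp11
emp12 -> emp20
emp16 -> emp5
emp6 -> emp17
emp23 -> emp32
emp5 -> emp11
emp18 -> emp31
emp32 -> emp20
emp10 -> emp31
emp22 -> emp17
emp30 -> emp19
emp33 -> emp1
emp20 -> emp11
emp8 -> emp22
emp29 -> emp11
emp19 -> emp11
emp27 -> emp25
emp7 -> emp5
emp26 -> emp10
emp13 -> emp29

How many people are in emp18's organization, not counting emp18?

2

emp18 directly manages emp1. Under emp1: emp33 (1). That's 2 in total.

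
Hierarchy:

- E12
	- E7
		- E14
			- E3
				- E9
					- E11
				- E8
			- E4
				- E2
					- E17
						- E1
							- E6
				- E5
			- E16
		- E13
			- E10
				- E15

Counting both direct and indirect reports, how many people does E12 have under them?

16

E12 directly manages E7. Under E7: E13, E10, E15, E14, E16, E4, E5, E2, E17, E1, E6, E3, E8, E9, E11 (15). That's 16 in total.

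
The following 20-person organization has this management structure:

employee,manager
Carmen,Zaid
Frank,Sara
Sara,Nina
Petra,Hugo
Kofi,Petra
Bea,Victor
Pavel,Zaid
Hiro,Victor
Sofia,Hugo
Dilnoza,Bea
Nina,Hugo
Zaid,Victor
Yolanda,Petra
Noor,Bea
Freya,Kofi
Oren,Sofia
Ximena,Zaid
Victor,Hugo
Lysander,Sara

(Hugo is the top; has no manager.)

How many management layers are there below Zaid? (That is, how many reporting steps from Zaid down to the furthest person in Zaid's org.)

The longest chain under Zaid runs Zaid → Carmen, which is 1 level below Zaid.

1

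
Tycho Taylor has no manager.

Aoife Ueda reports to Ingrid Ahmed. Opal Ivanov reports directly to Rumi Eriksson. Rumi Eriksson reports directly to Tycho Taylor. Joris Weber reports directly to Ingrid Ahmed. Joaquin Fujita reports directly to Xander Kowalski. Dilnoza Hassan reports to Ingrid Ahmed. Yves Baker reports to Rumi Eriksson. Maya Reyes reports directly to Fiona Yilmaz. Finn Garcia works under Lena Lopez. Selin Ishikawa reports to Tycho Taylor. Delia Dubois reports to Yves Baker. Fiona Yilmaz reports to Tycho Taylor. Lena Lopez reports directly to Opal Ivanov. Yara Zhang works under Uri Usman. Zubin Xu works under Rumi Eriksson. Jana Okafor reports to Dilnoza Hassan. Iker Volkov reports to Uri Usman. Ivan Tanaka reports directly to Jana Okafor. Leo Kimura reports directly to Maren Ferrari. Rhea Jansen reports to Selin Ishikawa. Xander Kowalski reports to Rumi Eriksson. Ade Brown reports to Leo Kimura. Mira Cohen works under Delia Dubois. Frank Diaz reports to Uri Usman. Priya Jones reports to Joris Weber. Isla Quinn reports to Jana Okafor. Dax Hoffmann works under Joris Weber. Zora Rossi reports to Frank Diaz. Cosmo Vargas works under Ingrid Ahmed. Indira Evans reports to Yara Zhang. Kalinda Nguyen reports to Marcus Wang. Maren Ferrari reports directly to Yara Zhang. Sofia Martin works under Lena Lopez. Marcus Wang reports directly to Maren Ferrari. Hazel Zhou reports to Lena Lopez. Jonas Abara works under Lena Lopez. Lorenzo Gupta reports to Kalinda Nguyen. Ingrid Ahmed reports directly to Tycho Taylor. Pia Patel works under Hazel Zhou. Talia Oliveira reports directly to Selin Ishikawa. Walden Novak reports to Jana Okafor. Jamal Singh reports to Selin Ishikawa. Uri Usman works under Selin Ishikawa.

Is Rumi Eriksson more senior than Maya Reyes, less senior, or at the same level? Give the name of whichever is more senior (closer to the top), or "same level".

Rumi Eriksson

Rumi Eriksson is 1 level below Tycho Taylor; Maya Reyes is 2. Rumi Eriksson is higher.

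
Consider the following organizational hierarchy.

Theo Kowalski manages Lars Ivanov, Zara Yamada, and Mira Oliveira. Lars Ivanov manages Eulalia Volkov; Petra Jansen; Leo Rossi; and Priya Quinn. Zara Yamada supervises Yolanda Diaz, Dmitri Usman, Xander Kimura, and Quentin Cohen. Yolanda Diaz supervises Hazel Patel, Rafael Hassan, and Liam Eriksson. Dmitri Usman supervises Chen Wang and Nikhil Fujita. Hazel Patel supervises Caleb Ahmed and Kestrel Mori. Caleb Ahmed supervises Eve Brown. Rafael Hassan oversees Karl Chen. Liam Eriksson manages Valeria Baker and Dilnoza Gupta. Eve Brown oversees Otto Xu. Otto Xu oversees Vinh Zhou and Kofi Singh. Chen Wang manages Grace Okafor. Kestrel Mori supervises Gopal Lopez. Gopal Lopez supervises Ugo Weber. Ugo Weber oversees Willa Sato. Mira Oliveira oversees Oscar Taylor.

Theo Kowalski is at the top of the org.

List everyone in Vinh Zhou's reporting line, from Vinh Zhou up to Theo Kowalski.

Vinh Zhou reports to Otto Xu. Otto Xu reports to Eve Brown. Eve Brown reports to Caleb Ahmed. Caleb Ahmed reports to Hazel Patel. Hazel Patel reports to Yolanda Diaz. Yolanda Diaz reports to Zara Yamada. Zara Yamada reports to Theo Kowalski. Theo Kowalski is at the top.

Vinh Zhou -> Otto Xu -> Eve Brown -> Caleb Ahmed -> Hazel Patel -> Yolanda Diaz -> Zara Yamada -> Theo Kowalski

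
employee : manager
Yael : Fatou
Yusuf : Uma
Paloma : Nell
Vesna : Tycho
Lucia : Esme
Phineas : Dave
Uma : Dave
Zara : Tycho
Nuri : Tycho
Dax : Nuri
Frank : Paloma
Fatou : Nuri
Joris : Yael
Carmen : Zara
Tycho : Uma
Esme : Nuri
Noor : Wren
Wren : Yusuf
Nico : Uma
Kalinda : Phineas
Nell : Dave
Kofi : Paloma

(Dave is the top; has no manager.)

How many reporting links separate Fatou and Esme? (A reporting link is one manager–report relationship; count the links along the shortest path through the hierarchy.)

2

Fatou is 1 level below Nuri, and Esme is 1 level below Nuri (their lowest common manager). The shortest path runs up from Fatou to Nuri and back down to Esme: 1 + 1 = 2 links.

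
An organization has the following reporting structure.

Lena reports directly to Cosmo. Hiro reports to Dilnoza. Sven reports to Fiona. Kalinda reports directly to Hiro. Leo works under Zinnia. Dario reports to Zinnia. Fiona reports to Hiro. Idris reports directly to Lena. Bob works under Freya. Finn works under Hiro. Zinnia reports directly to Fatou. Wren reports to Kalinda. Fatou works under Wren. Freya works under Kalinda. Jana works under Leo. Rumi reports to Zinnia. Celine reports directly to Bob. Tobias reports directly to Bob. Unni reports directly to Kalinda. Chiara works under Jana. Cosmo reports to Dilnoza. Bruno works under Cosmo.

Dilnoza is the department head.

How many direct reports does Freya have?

1

Freya directly manages Bob. That is 1 direct report.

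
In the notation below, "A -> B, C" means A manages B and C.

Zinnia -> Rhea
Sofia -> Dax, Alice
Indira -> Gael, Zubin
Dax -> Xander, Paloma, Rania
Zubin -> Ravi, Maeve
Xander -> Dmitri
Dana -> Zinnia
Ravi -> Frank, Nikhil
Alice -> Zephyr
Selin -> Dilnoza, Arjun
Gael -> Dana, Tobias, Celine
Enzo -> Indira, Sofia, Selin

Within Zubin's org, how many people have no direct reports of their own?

The people in Zubin's organization with no one reporting to them are Maeve, Nikhil, Frank. That is 3.

3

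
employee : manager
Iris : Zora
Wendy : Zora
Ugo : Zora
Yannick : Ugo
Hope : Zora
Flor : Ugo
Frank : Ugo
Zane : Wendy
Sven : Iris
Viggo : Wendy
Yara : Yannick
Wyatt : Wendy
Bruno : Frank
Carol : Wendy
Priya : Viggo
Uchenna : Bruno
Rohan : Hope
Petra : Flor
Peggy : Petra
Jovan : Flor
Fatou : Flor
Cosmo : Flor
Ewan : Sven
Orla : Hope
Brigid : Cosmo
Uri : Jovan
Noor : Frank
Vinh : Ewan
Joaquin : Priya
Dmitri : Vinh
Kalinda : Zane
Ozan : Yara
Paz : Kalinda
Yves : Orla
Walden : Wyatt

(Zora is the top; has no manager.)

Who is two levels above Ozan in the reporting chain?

Ozan reports to Yara, and Yara reports to Yannick. So Ozan's skip-level manager is Yannick.

Yannick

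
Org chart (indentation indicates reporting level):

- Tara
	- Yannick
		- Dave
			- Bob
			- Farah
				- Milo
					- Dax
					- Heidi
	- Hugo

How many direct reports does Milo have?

Milo directly manages Dax, Heidi. That is 2 direct reports.

2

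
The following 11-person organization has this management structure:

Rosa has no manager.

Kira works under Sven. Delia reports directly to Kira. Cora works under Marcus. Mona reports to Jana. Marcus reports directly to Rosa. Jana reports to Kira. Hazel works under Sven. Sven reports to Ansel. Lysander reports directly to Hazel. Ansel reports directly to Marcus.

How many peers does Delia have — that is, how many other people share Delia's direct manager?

1

Delia reports to Kira. Kira's other direct reports are Jana — 1 peer.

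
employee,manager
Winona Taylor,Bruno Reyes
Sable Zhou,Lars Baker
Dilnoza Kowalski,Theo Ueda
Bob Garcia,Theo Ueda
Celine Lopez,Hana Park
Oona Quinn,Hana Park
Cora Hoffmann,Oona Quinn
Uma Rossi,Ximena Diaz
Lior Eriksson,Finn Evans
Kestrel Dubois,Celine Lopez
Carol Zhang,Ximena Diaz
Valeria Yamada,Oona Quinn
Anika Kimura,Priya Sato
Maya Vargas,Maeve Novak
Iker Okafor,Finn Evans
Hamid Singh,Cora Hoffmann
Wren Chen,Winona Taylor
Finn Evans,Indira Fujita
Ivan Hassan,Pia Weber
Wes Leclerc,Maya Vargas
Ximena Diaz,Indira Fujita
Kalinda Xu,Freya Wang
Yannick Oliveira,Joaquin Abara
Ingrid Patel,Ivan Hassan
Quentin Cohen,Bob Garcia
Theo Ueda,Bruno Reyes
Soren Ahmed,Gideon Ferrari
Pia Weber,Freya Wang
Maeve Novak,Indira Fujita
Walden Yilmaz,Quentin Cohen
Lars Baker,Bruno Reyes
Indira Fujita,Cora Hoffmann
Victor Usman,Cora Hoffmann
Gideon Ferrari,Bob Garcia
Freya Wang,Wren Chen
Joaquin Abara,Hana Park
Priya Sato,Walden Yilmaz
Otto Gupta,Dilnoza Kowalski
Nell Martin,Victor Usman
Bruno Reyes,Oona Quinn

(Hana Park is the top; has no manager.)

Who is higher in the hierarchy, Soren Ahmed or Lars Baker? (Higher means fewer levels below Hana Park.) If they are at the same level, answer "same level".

Lars Baker

Soren Ahmed is 6 levels below Hana Park; Lars Baker is 3. Lars Baker is higher.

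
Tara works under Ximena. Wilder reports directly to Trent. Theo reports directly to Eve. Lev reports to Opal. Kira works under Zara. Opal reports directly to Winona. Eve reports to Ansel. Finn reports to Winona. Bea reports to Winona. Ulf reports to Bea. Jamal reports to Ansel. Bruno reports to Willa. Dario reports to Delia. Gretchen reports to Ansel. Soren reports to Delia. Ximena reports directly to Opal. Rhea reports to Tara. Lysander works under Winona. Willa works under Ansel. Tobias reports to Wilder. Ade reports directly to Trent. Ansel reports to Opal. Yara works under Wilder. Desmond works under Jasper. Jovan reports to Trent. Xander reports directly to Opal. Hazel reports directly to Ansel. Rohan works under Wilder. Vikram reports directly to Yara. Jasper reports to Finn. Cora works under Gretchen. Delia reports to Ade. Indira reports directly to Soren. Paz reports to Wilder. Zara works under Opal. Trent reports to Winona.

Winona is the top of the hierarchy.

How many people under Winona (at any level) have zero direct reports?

19

The people in Winona's organization with no one reporting to them are Lysander, Ulf, Desmond, Jovan, Dario, Indira, Paz, Rohan, Tobias, Vikram, Lev, Kira, Jamal, Bruno, Hazel, Theo, Cora, Rhea, Xander. That is 19.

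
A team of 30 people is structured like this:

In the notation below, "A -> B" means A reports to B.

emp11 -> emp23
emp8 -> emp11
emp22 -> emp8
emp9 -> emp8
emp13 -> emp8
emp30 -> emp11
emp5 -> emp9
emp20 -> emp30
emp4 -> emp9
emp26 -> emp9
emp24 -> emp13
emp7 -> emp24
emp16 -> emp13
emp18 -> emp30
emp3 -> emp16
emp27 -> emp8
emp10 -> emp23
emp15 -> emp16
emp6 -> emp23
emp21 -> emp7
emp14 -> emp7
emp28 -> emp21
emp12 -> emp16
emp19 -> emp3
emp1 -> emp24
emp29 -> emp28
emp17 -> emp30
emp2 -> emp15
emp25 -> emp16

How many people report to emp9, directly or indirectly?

3

emp9 directly manages emp5, emp4, emp26. emp5 has no reports. emp4 has no reports. emp26 has no reports. So emp9's organization is 3 direct reports plus everyone under them: 1 + 1 + 1 = 3.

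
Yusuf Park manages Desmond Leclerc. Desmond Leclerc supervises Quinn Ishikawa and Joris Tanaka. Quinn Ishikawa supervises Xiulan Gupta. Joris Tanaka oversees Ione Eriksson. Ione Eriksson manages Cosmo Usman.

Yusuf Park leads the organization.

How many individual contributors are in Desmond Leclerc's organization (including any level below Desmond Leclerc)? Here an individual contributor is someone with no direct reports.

The people in Desmond Leclerc's organization with no one reporting to them are Cosmo Usman, Xiulan Gupta. That is 2.

2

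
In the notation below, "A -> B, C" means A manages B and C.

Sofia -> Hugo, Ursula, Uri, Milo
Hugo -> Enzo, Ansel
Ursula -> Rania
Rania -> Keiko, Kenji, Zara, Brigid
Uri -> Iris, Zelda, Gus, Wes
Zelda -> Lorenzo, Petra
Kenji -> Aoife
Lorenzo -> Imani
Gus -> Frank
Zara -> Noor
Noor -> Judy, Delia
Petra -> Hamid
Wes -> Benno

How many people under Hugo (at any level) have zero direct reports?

2

The people in Hugo's organization with no one reporting to them are Ansel, Enzo. That is 2.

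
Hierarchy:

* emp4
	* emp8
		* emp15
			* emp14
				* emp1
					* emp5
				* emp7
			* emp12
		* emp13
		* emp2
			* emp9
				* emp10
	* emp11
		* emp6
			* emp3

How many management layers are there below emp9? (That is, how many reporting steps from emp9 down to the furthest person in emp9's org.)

1

The longest chain under emp9 runs emp9 → emp10, which is 1 level below emp9.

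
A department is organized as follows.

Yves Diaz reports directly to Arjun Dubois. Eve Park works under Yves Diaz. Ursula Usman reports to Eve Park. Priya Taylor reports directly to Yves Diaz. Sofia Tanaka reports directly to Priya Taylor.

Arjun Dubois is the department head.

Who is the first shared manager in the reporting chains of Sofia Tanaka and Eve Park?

Yves Diaz

Sofia Tanaka's chain of managers is Priya Taylor, Yves Diaz, Arjun Dubois. Eve Park's chain of managers is Yves Diaz, Arjun Dubois. The first manager that appears in both chains is Yves Diaz.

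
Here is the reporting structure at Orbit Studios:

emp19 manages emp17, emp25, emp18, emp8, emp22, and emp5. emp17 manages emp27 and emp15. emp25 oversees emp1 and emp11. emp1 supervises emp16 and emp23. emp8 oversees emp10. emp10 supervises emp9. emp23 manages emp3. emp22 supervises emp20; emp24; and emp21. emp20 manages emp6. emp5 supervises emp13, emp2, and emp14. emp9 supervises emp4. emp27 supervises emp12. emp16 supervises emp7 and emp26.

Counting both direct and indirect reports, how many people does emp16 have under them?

2

emp16 directly manages emp26, emp7. emp26 has no reports. emp7 has no reports. So emp16's organization is 2 direct reports plus everyone under them: 1 + 1 = 2.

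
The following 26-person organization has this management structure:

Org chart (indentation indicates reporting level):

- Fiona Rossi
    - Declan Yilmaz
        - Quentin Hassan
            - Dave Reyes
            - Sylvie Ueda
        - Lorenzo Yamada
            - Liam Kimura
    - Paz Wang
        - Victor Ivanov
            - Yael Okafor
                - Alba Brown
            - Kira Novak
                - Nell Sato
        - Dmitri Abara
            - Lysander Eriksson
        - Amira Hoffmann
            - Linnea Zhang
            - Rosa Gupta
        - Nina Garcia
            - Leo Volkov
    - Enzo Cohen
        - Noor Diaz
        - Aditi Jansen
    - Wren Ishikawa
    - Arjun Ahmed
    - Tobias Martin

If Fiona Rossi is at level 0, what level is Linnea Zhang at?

Chain from Linnea Zhang up to Fiona Rossi: Linnea Zhang → Amira Hoffmann → Paz Wang → Fiona Rossi. That is 3 steps up, so Linnea Zhang is 3 levels below Fiona Rossi.

3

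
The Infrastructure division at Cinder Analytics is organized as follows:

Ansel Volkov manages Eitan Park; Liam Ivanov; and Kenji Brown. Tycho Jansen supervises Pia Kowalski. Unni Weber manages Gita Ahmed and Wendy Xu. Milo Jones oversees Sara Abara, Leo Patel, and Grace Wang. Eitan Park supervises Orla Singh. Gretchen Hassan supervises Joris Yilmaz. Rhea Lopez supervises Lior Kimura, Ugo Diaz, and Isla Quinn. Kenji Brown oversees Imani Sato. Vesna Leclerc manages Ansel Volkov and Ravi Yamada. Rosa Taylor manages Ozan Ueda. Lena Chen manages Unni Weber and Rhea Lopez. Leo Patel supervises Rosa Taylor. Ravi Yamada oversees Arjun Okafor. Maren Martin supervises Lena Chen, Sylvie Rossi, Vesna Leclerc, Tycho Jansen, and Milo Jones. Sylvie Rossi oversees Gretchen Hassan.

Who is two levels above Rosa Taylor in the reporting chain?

Milo Jones

Rosa Taylor reports to Leo Patel, and Leo Patel reports to Milo Jones. So Rosa Taylor's skip-level manager is Milo Jones.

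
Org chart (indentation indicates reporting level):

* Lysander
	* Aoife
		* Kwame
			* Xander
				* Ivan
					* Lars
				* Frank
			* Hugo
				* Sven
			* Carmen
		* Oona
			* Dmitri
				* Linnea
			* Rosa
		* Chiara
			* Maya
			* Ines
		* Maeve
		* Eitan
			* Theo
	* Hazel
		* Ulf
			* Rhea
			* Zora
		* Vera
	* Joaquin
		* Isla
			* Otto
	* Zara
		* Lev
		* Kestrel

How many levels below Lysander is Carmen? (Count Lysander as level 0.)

3

Chain from Carmen up to Lysander: Carmen → Kwame → Aoife → Lysander. That is 3 steps up, so Carmen is 3 levels below Lysander.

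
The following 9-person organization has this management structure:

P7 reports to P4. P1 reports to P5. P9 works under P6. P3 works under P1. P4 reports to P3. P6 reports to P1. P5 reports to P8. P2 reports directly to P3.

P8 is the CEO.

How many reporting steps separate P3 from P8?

Chain from P3 up to P8: P3 → P1 → P5 → P8. That is 3 steps up, so P3 is 3 levels below P8.

3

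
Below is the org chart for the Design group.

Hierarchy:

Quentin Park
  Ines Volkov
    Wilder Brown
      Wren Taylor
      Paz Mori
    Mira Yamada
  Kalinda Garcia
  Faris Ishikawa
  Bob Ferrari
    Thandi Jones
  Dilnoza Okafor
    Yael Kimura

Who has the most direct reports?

Quentin Park

Direct-report counts: Quentin Park has 5; Dilnoza Okafor has 1; Bob Ferrari has 1; Ines Volkov has 2; Wilder Brown has 2. The largest is 5, held by Quentin Park.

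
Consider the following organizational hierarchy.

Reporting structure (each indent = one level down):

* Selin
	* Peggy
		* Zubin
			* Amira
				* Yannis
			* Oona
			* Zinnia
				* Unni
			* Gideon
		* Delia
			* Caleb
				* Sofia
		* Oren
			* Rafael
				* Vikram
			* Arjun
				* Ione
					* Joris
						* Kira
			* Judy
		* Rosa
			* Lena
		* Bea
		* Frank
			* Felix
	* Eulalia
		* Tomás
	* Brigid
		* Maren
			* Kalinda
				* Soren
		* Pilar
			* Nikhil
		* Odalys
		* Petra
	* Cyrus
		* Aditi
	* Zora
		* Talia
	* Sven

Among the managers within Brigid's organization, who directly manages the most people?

Direct-report counts within Brigid's organization: Brigid has 4; Pilar has 1; Maren has 1; Kalinda has 1. The largest is 4, held by Brigid.

Brigid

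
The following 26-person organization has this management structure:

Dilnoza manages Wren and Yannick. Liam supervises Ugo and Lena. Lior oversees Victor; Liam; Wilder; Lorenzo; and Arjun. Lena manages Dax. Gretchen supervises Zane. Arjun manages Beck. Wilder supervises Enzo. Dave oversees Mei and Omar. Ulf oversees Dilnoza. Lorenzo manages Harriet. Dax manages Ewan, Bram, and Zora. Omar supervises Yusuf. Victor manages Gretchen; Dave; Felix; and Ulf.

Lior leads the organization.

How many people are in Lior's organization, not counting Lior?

25

Lior directly manages Victor, Liam, Wilder, Lorenzo, Arjun. Under Victor: Felix, Gretchen, Zane, Dave, Mei, Omar, Yusuf, Ulf, Dilnoza, Yannick, Wren (11). Under Liam: Lena, Dax, Zora, Bram, Ewan, Ugo (6). Under Wilder: Enzo (1). Under Lorenzo: Harriet (1). Under Arjun: Beck (1). So Lior's organization is 5 direct reports plus everyone under them: 12 + 7 + 2 + 2 + 2 = 25.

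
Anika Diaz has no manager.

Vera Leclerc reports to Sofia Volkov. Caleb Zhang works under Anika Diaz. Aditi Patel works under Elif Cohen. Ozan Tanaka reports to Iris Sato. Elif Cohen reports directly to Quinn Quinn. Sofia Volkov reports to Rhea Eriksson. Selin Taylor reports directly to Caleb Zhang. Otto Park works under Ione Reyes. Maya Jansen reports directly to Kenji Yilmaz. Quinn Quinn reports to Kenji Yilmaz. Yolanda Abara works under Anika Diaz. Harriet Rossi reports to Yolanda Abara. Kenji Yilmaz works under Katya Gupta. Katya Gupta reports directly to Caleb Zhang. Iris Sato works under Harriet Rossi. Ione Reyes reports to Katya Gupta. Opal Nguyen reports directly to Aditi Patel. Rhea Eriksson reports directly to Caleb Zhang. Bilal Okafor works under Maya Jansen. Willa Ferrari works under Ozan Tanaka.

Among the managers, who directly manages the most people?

Direct-report counts: Anika Diaz has 2; Caleb Zhang has 3; Katya Gupta has 2; Kenji Yilmaz has 2; Maya Jansen has 1; Quinn Quinn has 1; Elif Cohen has 1; Aditi Patel has 1; Ione Reyes has 1; Rhea Eriksson has 1; Sofia Volkov has 1; Yolanda Abara has 1; Harriet Rossi has 1; Iris Sato has 1; Ozan Tanaka has 1. The largest is 3, held by Caleb Zhang.

Caleb Zhang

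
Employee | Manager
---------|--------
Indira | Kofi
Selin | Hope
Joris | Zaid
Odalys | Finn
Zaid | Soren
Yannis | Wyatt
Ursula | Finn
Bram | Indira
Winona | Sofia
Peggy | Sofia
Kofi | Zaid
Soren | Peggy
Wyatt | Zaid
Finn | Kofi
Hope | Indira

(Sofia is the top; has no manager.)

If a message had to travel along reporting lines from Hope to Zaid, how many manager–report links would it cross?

3

Hope is in Zaid's organization: the chain from Hope up to Zaid is Hope → Indira → Kofi → Zaid, which is 3 links.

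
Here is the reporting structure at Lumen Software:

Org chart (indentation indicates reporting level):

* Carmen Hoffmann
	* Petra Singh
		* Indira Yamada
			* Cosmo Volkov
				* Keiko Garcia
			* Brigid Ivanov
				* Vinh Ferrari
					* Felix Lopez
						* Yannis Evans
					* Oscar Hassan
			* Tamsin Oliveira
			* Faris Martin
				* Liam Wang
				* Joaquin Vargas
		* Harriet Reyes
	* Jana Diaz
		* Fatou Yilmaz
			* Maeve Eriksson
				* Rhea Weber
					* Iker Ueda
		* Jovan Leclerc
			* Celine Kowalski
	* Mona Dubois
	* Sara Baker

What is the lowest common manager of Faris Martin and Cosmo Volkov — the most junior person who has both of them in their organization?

Faris Martin's chain of managers is Indira Yamada, Petra Singh, Carmen Hoffmann. Cosmo Volkov's chain of managers is Indira Yamada, Petra Singh, Carmen Hoffmann. The first manager that appears in both chains is Indira Yamada.

Indira Yamada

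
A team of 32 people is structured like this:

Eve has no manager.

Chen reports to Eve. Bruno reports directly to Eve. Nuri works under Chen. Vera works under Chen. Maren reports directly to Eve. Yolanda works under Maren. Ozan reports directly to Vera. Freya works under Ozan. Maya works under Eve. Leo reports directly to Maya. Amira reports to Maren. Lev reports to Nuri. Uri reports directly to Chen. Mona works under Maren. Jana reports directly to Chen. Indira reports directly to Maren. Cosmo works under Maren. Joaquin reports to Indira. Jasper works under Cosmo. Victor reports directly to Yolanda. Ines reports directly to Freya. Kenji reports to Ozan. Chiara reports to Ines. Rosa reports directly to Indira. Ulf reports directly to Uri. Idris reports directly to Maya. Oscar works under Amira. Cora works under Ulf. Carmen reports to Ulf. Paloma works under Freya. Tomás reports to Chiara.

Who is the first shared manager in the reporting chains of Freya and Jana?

Chen

Freya's chain of managers is Ozan, Vera, Chen, Eve. Jana's chain of managers is Chen, Eve. The first manager that appears in both chains is Chen.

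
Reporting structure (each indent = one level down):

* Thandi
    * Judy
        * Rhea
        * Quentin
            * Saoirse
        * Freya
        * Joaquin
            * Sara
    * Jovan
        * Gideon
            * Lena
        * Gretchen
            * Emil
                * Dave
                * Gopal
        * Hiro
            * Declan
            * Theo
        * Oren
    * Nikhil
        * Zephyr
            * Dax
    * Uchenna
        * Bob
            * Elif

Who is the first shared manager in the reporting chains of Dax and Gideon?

Thandi

Dax's chain of managers is Zephyr, Nikhil, Thandi. Gideon's chain of managers is Jovan, Thandi. The first manager that appears in both chains is Thandi.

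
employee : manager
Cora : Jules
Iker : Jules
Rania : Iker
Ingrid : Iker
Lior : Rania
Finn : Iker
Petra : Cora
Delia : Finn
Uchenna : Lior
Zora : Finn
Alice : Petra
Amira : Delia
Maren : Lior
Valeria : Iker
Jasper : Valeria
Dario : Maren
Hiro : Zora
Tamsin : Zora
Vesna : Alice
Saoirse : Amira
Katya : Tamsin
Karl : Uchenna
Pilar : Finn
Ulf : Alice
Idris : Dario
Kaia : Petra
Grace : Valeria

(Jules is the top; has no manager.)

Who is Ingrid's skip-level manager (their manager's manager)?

Jules

Ingrid reports to Iker, and Iker reports to Jules. So Ingrid's skip-level manager is Jules.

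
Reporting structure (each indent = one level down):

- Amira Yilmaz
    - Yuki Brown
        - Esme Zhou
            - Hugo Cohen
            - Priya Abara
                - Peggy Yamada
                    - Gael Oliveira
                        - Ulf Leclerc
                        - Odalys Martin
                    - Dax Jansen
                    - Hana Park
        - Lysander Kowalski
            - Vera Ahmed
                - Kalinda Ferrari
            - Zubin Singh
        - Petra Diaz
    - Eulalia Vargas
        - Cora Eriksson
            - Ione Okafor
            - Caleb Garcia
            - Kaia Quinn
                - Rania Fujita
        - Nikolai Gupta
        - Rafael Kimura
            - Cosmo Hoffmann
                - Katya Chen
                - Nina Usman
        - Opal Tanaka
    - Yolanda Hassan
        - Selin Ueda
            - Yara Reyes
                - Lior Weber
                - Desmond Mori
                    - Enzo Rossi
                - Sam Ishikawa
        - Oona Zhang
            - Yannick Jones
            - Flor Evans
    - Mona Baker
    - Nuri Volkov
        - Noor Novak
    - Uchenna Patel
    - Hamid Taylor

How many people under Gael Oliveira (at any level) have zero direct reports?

The people in Gael Oliveira's organization with no one reporting to them are Odalys Martin, Ulf Leclerc. That is 2.

2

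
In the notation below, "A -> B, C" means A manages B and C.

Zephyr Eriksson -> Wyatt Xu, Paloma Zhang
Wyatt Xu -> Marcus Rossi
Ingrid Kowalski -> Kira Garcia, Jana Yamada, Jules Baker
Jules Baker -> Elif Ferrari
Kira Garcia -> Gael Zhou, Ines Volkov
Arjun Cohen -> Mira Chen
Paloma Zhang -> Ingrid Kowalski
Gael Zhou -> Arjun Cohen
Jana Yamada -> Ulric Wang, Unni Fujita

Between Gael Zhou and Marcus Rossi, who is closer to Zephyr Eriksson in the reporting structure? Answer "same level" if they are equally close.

Marcus Rossi

Gael Zhou is 4 levels below Zephyr Eriksson; Marcus Rossi is 2. Marcus Rossi is higher.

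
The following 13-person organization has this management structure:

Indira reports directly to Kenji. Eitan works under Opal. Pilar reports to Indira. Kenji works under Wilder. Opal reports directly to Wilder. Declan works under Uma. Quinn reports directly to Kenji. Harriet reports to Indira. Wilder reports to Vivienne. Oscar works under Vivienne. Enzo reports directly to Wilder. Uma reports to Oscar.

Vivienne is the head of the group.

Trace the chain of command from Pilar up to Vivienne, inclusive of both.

Pilar -> Indira -> Kenji -> Wilder -> Vivienne

Pilar reports to Indira. Indira reports to Kenji. Kenji reports to Wilder. Wilder reports to Vivienne. Vivienne is at the top.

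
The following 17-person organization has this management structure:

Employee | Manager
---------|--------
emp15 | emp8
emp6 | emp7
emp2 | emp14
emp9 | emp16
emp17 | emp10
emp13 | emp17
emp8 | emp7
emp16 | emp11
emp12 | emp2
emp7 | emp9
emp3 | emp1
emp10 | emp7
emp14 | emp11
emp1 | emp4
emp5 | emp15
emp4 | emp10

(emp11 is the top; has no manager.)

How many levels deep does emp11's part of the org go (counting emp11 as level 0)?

The longest chain under emp11 runs emp11 → emp16 → emp9 → emp7 → emp10 → emp4 → emp1 → emp3, which is 7 levels below emp11.

7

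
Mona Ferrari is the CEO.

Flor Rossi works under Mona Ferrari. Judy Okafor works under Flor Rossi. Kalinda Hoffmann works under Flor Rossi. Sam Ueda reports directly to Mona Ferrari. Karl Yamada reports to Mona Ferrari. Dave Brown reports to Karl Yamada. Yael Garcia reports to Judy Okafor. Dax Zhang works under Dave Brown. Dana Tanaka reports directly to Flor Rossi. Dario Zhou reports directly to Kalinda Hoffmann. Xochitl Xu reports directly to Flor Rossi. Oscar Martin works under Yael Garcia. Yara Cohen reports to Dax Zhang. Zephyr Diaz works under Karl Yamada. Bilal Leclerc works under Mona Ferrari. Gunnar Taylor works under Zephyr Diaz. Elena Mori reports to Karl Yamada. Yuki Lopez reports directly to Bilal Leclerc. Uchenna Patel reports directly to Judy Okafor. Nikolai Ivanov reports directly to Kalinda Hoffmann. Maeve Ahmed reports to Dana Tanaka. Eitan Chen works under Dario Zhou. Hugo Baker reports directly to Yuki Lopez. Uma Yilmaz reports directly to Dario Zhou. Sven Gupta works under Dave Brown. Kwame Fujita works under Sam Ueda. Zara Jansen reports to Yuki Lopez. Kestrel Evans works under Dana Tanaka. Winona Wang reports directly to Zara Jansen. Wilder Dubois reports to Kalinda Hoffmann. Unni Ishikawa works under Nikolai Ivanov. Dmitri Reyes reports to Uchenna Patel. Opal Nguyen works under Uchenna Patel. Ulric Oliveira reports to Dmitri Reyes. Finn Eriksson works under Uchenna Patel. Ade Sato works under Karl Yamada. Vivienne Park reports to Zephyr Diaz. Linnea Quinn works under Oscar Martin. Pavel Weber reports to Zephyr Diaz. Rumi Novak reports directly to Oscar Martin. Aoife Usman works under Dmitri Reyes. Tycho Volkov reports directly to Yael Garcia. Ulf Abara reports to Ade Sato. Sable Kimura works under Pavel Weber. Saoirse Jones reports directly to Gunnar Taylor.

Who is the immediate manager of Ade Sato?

Ade Sato reports directly to Karl Yamada.

Karl Yamada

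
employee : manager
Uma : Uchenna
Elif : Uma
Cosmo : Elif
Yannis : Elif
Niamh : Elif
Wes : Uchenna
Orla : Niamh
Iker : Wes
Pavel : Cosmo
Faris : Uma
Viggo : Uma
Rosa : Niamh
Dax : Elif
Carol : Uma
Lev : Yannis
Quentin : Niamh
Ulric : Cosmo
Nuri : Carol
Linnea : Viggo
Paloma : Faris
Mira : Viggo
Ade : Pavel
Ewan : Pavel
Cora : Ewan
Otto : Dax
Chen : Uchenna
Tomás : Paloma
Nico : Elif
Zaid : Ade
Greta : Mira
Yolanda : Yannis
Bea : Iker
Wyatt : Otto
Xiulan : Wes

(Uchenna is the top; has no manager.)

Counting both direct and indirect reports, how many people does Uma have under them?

28

Uma directly manages Elif, Faris, Viggo, Carol. Under Elif: Nico, Dax, Otto, Wyatt, Niamh, Quentin, Rosa, Orla, Yannis, Yolanda, Lev, Cosmo, Ulric, Pavel, Ewan, Cora, Ade, Zaid (18). Under Faris: Paloma, Tomás (2). Under Viggo: Mira, Greta, Linnea (3). Under Carol: Nuri (1). So Uma's organization is 4 direct reports plus everyone under them: 19 + 3 + 4 + 2 = 28.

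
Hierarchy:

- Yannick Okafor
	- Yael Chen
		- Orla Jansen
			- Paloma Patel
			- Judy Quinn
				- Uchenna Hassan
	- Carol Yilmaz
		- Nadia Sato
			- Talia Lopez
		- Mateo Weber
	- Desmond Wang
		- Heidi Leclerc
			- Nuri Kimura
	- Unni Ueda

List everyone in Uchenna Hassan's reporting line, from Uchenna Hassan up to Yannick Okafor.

Uchenna Hassan -> Judy Quinn -> Orla Jansen -> Yael Chen -> Yannick Okafor

Uchenna Hassan reports to Judy Quinn. Judy Quinn reports to Orla Jansen. Orla Jansen reports to Yael Chen. Yael Chen reports to Yannick Okafor. Yannick Okafor is at the top.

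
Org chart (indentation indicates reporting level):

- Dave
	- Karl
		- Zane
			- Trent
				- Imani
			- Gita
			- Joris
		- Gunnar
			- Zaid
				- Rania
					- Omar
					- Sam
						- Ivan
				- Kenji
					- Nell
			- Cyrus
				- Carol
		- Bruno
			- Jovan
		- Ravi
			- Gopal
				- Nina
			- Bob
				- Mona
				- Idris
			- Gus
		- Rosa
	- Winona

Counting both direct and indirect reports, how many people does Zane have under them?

4

Zane directly manages Trent, Gita, Joris. Under Trent: Imani (1). Gita has no reports. Joris has no reports. So Zane's organization is 3 direct reports plus everyone under them: 2 + 1 + 1 = 4.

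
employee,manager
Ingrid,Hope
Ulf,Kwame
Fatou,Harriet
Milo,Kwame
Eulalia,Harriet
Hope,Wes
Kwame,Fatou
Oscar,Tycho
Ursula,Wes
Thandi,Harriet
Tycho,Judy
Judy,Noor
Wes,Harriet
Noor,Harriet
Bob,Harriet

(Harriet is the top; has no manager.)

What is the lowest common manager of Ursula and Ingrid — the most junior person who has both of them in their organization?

Wes

Ursula's chain of managers is Wes, Harriet. Ingrid's chain of managers is Hope, Wes, Harriet. The first manager that appears in both chains is Wes.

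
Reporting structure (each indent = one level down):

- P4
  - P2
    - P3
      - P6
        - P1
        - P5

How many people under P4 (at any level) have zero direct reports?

The people in P4's organization with no one reporting to them are P5, P1. That is 2.

2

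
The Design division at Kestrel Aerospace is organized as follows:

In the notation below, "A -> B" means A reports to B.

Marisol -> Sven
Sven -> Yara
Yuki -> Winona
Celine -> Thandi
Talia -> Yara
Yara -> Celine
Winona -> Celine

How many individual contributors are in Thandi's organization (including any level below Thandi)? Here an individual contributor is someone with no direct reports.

3

The people in Thandi's organization with no one reporting to them are Yuki, Talia, Marisol. That is 3.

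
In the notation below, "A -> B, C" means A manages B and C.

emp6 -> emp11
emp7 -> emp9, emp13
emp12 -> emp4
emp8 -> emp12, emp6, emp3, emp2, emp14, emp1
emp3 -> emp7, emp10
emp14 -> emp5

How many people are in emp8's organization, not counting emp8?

emp8 directly manages emp12, emp6, emp3, emp2, emp14, emp1. Under emp12: emp4 (1). Under emp6: emp11 (1). Under emp3: emp10, emp7, emp13, emp9 (4). emp2 has no reports. Under emp14: emp5 (1). emp1 has no reports. So emp8's organization is 6 direct reports plus everyone under them: 2 + 2 + 5 + 1 + 2 + 1 = 13.

13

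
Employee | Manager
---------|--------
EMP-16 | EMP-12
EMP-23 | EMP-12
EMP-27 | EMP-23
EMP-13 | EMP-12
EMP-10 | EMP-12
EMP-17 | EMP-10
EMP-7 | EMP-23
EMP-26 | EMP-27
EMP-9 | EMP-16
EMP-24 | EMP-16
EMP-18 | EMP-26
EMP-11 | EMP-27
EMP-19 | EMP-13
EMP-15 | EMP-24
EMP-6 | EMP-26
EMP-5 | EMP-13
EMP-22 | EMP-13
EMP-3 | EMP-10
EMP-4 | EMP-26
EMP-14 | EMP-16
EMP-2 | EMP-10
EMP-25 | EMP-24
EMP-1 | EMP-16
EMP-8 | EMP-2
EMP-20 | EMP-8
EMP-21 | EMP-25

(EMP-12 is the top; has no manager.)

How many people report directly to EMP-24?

2

EMP-24 directly manages EMP-15, EMP-25. That is 2 direct reports.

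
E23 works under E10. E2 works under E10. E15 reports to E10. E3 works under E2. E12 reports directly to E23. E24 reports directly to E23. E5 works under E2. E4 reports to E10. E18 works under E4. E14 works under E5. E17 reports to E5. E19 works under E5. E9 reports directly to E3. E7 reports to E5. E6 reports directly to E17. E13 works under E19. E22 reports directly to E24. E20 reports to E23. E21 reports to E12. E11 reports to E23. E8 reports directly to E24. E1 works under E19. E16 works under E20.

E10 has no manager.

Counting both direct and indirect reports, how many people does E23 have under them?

E23 directly manages E12, E24, E20, E11. Under E12: E21 (1). Under E24: E8, E22 (2). Under E20: E16 (1). E11 has no reports. So E23's organization is 4 direct reports plus everyone under them: 2 + 3 + 2 + 1 = 8.

8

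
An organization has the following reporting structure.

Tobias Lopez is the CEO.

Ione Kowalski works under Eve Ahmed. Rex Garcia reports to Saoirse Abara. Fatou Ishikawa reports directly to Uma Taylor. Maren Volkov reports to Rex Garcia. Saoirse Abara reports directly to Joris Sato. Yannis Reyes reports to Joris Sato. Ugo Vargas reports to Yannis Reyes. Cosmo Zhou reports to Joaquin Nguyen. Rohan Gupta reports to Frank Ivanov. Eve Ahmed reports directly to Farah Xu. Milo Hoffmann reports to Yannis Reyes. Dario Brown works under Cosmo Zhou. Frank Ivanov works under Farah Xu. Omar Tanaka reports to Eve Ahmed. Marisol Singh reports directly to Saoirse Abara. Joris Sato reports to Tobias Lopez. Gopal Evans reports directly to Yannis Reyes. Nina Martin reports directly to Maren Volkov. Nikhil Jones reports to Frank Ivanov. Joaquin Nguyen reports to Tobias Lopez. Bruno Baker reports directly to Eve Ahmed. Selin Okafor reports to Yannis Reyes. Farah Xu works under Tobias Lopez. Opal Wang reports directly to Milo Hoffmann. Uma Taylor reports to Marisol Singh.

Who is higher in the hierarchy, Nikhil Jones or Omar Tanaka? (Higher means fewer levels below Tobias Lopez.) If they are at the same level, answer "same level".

same level

Both Nikhil Jones and Omar Tanaka are 3 levels below Tobias Lopez.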